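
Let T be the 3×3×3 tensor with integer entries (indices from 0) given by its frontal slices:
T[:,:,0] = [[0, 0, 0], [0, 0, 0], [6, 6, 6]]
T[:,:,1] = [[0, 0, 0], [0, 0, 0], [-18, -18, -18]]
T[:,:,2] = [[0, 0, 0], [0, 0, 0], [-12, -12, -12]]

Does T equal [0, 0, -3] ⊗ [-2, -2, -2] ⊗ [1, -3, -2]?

Reconstruct entrywise from the claimed factors. For example, T[0,1,0] = 0 and Σₗ aₗ[0]bₗ[1]cₗ[0] = (0)·(-2)·(1) = 0; checking all 27 entries, every one matches. The claim holds.

Yes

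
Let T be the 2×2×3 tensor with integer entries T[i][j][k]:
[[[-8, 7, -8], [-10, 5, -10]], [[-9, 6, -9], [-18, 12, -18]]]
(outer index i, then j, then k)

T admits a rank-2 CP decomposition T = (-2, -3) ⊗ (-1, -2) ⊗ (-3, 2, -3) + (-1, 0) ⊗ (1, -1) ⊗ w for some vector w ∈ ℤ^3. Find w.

Subtract the known terms from T to get the rank-1 residual R = (-1, 0) ⊗ (1, -1) ⊗ w, so R[i,j,k] = a[i]·b[j]·w[k]. Pick indices with nonzero a[0]·b[0] = (-1)·(1) = -1. Only the fibre through (0,0,·) is needed: R[0,0,:] = T[0,0,:] − Σₗ aₗ[0]bₗ[0]cₗ = [-8, 7, -8] − (-2)·(-1)·(-3, 2, -3) = [-2, 3, -2]. Then w[k] = R[0,0,k] / -1 for each k, giving w = [-2, 3, -2] / -1 = (2, -3, 2).

w = (2, -3, 2)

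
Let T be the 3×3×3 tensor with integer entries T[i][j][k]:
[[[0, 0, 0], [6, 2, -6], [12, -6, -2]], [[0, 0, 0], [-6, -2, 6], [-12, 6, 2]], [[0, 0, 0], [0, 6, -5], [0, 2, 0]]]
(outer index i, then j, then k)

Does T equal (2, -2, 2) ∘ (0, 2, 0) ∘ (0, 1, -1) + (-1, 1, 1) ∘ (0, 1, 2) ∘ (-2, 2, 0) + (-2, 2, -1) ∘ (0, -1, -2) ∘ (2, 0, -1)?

Reconstruct entry (0,2,1) from the claimed factors: Σₗ aₗ[0]bₗ[2]cₗ[1] = (2)·(0)·(1) + (-1)·(2)·(2) + (-2)·(-2)·(0) = -4, but T[0,2,1] = -6. The claim is false.

No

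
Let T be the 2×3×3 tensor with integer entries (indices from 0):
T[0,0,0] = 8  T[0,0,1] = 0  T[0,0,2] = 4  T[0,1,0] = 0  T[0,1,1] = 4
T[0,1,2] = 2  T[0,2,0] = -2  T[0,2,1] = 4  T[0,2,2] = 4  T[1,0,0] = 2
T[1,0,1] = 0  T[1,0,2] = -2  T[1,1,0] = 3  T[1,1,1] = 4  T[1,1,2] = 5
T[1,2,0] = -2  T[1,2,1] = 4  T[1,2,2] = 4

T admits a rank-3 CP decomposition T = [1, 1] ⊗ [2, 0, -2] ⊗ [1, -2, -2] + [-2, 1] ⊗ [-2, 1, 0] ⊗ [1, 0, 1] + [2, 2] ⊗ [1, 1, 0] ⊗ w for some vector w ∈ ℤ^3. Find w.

w = [1, 2, 2]

Subtract the known terms from T to get the rank-1 residual R = [2, 2] ⊗ [1, 1, 0] ⊗ w, so R[i,j,k] = a[i]·b[j]·w[k]. Pick indices with nonzero a[0]·b[0] = (2)·(1) = 2. Only the fibre through (0,0,·) is needed: R[0,0,:] = T[0,0,:] − Σₗ aₗ[0]bₗ[0]cₗ = [8, 0, 4] − (1)·(2)·[1, -2, -2] − (-2)·(-2)·[1, 0, 1] = [2, 4, 4]. Then w[k] = R[0,0,k] / 2 for each k, giving w = [2, 4, 4] / 2 = [1, 2, 2].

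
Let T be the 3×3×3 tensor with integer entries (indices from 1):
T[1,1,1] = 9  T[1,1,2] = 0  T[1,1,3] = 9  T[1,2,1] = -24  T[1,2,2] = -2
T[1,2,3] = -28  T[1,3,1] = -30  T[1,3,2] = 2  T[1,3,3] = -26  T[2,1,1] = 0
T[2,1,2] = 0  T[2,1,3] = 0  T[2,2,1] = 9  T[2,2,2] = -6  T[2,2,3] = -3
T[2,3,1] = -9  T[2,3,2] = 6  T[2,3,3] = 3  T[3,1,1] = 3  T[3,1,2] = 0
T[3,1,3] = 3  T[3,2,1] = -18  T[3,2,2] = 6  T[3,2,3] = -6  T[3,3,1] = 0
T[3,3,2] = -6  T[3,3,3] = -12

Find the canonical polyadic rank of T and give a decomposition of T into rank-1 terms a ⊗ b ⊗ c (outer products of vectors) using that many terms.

rank(T) = 2

Lower bound: the mode-1 unfolding of T (rows indexed by i, columns by (j,k) = (1,1), (1,2), (1,3), (2,1), (2,2), (2,3), (3,1), (3,2), (3,3)) is [[9, 0, 9, -24, -2, -28, -30, 2, -26], [0, 0, 0, 9, -6, -3, -9, 6, 3], [3, 0, 3, -18, 6, -6, 0, -6, -12]].
There the 2×2 minor on rows i ∈ {1, 2}, columns (j,k) ∈ {(1,1), (2,1)} is det [[9, -24], [0, 9]] = 81 ≠ 0, so this unfolding has rank ≥ 2; CP rank is at least every unfolding rank, so rank(T) ≥ 2. (This is only a lower bound: in general the CP rank may exceed every unfolding rank, so we still need to exhibit 2 rank-1 terms summing to T.)
Upper bound — finding two terms. Write S_k = T[:,:,k] for the frontal slices: S₁ = [[9, -24, -30], [0, 9, -9], [3, -18, 0]], S₂ = [[0, -2, 2], [0, -6, 6], [0, 6, -6]], S₃ = [[9, -28, -26], [0, -3, 3], [3, -6, -12]].
If T = a₁ ⊗ b₁ ⊗ c₁ + a₂ ⊗ b₂ ⊗ c₂ then each S_k = c₁[k]·a₁b₁ᵀ + c₂[k]·a₂b₂ᵀ. S₁ and S₂ are linearly independent, so a₁b₁ᵀ and a₂b₂ᵀ must span the same plane of matrices: they are the rank-1 matrices of the form x·S₁ + y·S₂.
The 2×2 minor of x·S₁ + y·S₂ on rows {1,2}, columns {1,2} is 81·x² − 54·xy = 27·(3·x − 2·y)(x), vanishing at (x:y) = (2:3) and (0:1).
M₁ = 2·S₁ + 3·S₂ = [[18, -54, -54], [0, 0, 0], [6, -18, -18]] = 6·[3, 0, 1][1, -3, -3]ᵀ and M₂ = S₂ = [[0, -2, 2], [0, -6, 6], [0, 6, -6]] = (-2)·[1, 3, -3][0, 1, -1]ᵀ, so take a₁ = [3, 0, 1], b₁ = [1, -3, -3], a₂ = [1, 3, -3], b₂ = [0, 1, -1].
Each slice is an integer combination of E₁ = a₁b₁ᵀ and E₂ = a₂b₂ᵀ: S₁ = 3·E₁ + 3·E₂, S₂ = −2·E₂, S₃ = 3·E₁ − E₂; reading off coefficients, c₁ = [3, 0, 3] and c₂ = [3, -2, -1].
Hence T = [3, 0, 1] ⊗ [1, -3, -3] ⊗ [3, 0, 3] + [1, 3, -3] ⊗ [0, 1, -1] ⊗ [3, -2, -1], so rank(T) ≤ 2.
These bounds meet, so rank(T) = 2.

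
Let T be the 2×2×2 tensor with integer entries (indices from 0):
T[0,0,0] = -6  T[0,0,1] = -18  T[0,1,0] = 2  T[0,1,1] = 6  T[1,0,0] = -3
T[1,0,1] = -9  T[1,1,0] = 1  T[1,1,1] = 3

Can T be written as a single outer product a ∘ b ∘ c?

Yes

The mode-1 fibre T[:,0,0] = [-6, -3] gives a = [2, 1] (primitive direction); the mode-2 fibre T[0,:,0] = [-6, 2] gives b = [3, -1]; then c[k] = T[0,0,k] / (a[0]·b[0]) = [-6, -18] / 6 = [-1, -3].
Expanding [2, 1] ∘ [3, -1] ∘ [-1, -3] reproduces all 8 entries of T, so T = [2, 1] ∘ [3, -1] ∘ [-1, -3] and rank(T) ≤ 1.
Equivalently every frontal slice T[:,:,k] is c[k] times the rank-1 matrix [2, 1] ∘ [3, -1]. So T has rank 1 (it is nonzero).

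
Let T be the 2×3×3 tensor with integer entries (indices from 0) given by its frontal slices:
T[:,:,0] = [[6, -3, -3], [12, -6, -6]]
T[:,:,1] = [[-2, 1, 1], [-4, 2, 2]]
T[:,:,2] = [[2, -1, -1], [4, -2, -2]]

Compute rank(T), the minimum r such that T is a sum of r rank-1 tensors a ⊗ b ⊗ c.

Lower bound: T ≠ 0 (e.g. T[0,0,0] = 6), so rank(T) ≥ 1.
Upper bound: if T = a ⊗ b ⊗ c then every fibre of T is a multiple of the corresponding factor, so read the factors off the fibres through the nonzero entry T[0,0,0] = 6.
The mode-1 fibre T[:,0,0] = [6, 12] gives a = [1, 2] (primitive direction); the mode-2 fibre T[0,:,0] = [6, -3, -3] gives b = [2, -1, -1]; then c[k] = T[0,0,k] / (a[0]·b[0]) = [6, -2, 2] / 2 = [3, -1, 1].
Expanding [1, 2] ⊗ [2, -1, -1] ⊗ [3, -1, 1] reproduces all 18 entries of T, so T = [1, 2] ⊗ [2, -1, -1] ⊗ [3, -1, 1] and rank(T) ≤ 1.
These bounds meet, so rank(T) = 1.

1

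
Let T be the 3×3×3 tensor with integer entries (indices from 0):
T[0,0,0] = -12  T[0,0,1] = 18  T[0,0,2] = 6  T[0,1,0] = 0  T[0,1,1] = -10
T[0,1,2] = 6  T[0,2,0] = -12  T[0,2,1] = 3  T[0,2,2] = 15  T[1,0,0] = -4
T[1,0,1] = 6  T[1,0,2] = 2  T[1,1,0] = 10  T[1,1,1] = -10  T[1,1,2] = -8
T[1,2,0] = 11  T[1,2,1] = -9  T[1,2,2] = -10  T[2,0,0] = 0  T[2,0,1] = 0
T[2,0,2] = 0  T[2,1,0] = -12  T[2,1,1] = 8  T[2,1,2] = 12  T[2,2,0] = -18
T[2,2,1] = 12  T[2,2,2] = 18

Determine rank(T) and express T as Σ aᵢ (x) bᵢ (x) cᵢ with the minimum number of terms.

Lower bound: in the mode-3 unfolding of T (rows indexed by k, columns by (i,j)) the 2×2 minor on rows k ∈ {0, 1}, columns (i,j) ∈ {(0,0), (0,1)} is det [[-12, 0], [18, -10]] = 120 ≠ 0, so that unfolding has rank ≥ 2 and hence rank(T) ≥ 2 (CP rank is at least every unfolding rank, though it can be larger).
Upper bound: with S_k = T[:,:,k], the two rank-1 terms a₁b₁ᵀ, a₂b₂ᵀ are the rank-1 members of the pencil x·S₀ + y·S₁.
The 2×2 minor of x·S₀ + y·S₁ on rows {0,1}, columns {0,1} is −120·x² + 260·xy − 120·y² = (-20)·(2·x − 3·y)(3·x − 2·y), vanishing at (x:y) = (3:2) and (2:3).
M₁ = 3·S₀ + 2·S₁ = [[0, -20, -30], [0, 10, 15], [0, -20, -30]] = (-5)·[2, -1, 2][0, 2, 3]ᵀ and M₂ = 2·S₀ + 3·S₁ = [[30, -30, -15], [10, -10, -5], [0, 0, 0]] = 5·[3, 1, 0][2, -2, -1]ᵀ, so take a₁ = [2, -1, 2], b₁ = [0, 2, 3], a₂ = [3, 1, 0], b₂ = [2, -2, -1].
Each slice is an integer combination of E₁ = a₁b₁ᵀ and E₂ = a₂b₂ᵀ: S₀ = −3·E₁ − 2·E₂, S₁ = 2·E₁ + 3·E₂, S₂ = 3·E₁ + E₂; reading off coefficients, c₁ = [-3, 2, 3] and c₂ = [-2, 3, 1].
Hence T = [2, -1, 2] (x) [0, 2, 3] (x) [-3, 2, 3] + [3, 1, 0] (x) [2, -2, -1] (x) [-2, 3, 1], so rank(T) ≤ 2.
These bounds meet, so rank(T) = 2.

rank(T) = 2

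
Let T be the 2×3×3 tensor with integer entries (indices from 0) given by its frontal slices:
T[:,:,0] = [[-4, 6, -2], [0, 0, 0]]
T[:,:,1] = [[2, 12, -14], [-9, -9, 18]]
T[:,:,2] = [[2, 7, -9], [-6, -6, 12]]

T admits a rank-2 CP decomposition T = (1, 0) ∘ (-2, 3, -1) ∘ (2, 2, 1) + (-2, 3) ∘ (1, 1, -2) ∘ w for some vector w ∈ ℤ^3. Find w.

Subtract the known terms from T to get the rank-1 residual R = (-2, 3) ∘ (1, 1, -2) ∘ w, so R[i,j,k] = a[i]·b[j]·w[k]. Pick indices with nonzero a[0]·b[0] = (-2)·(1) = -2. Only the fibre through (0,0,·) is needed: R[0,0,:] = T[0,0,:] − Σₗ aₗ[0]bₗ[0]cₗ = [-4, 2, 2] − (1)·(-2)·(2, 2, 1) = [0, 6, 4]. Then w[k] = R[0,0,k] / -2 for each k, giving w = [0, 6, 4] / -2 = (0, -3, -2).

w = (0, -3, -2)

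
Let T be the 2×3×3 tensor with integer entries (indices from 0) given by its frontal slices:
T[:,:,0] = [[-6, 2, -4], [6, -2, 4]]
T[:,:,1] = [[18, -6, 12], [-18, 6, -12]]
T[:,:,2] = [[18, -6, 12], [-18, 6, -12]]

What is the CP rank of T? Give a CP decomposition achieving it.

Lower bound: T ≠ 0 (e.g. T[0,0,0] = -6), so rank(T) ≥ 1.
Upper bound: if T = a ⊗ b ⊗ c then every fibre of T is a multiple of the corresponding factor, so read the factors off the fibres through the nonzero entry T[0,0,0] = -6.
The mode-1 fibre T[:,0,0] = [-6, 6] gives a = [1, -1] (primitive direction); the mode-2 fibre T[0,:,0] = [-6, 2, -4] gives b = [3, -1, 2]; then c[k] = T[0,0,k] / (a[0]·b[0]) = [-6, 18, 18] / 3 = [-2, 6, 6].
Expanding [1, -1] ⊗ [3, -1, 2] ⊗ [-2, 6, 6] reproduces all 18 entries of T, so T = [1, -1] ⊗ [3, -1, 2] ⊗ [-2, 6, 6] and rank(T) ≤ 1.
These bounds meet, so rank(T) = 1.

rank(T) = 1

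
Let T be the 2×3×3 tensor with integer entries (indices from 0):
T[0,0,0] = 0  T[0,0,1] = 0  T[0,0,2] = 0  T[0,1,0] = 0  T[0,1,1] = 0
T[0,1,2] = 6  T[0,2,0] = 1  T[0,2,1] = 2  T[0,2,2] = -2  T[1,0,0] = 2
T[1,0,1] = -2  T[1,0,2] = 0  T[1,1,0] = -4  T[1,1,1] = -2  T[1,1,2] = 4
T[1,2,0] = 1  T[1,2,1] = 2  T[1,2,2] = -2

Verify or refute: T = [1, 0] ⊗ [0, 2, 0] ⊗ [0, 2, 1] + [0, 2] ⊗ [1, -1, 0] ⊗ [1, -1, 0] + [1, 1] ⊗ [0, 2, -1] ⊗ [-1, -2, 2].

Reconstruct entry (0,1,0) from the claimed factors: Σₗ aₗ[0]bₗ[1]cₗ[0] = (1)·(2)·(0) + (0)·(-1)·(1) + (1)·(2)·(-1) = -2, but T[0,1,0] = 0. The claim is false.

No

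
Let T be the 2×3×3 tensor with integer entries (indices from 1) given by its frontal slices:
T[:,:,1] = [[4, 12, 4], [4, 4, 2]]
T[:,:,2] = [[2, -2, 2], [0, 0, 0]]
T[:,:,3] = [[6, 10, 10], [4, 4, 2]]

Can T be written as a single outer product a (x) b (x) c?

The mode-3 unfolding of T (rows indexed by k, columns by (i,j) = (1,1), (1,2), (1,3), (2,1), (2,2), (2,3)) is [[4, 12, 4, 4, 4, 2], [2, -2, 2, 0, 0, 0], [6, 10, 10, 4, 4, 2]].
There the 3×3 minor on rows k ∈ {1, 2, 3}, columns (i,j) ∈ {(1,1), (1,2), (1,3)} is det [[4, 12, 4], [2, -2, 2], [6, 10, 10]] = -128 ≠ 0, so this unfolding has rank ≥ 3; CP rank is at least every unfolding rank, so rank(T) ≥ 3.
In particular rank(T) ≥ 3 > 1, so T is not rank-1.

No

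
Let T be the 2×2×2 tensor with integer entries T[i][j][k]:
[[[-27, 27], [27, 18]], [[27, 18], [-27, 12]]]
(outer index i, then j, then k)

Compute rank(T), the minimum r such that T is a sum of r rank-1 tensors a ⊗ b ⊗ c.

Lower bound: the mode-1 unfolding of T (rows indexed by i, columns by (j,k) = (0,0), (0,1), (1,0), (1,1)) is [[-27, 27, 27, 18], [27, 18, -27, 12]].
There the 2×2 minor on rows i ∈ {0, 1}, columns (j,k) ∈ {(0,0), (0,1)} is det [[-27, 27], [27, 18]] = -1215 ≠ 0, so this unfolding has rank ≥ 2; CP rank is at least every unfolding rank, so rank(T) ≥ 2. (Flattening ranks never certify an upper bound on CP rank; for that we must actually write T with 2 rank-1 terms.)
Upper bound — finding two terms. Write S_k = T[:,:,k] for the frontal slices: S₀ = [[-27, 27], [27, -27]], S₁ = [[27, 18], [18, 12]].
If T = a₁ ⊗ b₁ ⊗ c₁ + a₂ ⊗ b₂ ⊗ c₂ then each S_k = c₁[k]·a₁b₁ᵀ + c₂[k]·a₂b₂ᵀ. S₀ and S₁ are linearly independent, so a₁b₁ᵀ and a₂b₂ᵀ must span the same plane of matrices: they are the rank-1 matrices of the form x·S₀ + y·S₁.
det(x·S₀ + y·S₁) is −2025·xy = (-2025)·(y)(x), vanishing at (x:y) = (1:0) and (0:1).
M₁ = S₀ = [[-27, 27], [27, -27]] = (-27)·(1, -1)(1, -1)ᵀ and M₂ = S₁ = [[27, 18], [18, 12]] = 3·(3, 2)(3, 2)ᵀ, so take a₁ = (1, -1), b₁ = (1, -1), a₂ = (3, 2), b₂ = (3, 2).
Each slice is an integer combination of E₁ = a₁b₁ᵀ and E₂ = a₂b₂ᵀ: S₀ = −27·E₁, S₁ = 3·E₂; reading off coefficients, c₁ = (-27, 0) and c₂ = (0, 3).
Hence T = (1, -1) ⊗ (1, -1) ⊗ (-27, 0) + (3, 2) ⊗ (3, 2) ⊗ (0, 3), so rank(T) ≤ 2.
These bounds meet, so rank(T) = 2.

2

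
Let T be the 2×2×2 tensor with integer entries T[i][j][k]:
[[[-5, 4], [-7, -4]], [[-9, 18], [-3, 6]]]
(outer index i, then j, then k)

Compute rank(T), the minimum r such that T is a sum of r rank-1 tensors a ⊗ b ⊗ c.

2

Lower bound: the mode-2 unfolding of T (rows indexed by j, columns by (i,k) = (0,0), (0,1), (1,0), (1,1)) is [[-5, 4, -9, 18], [-7, -4, -3, 6]].
There the 2×2 minor on rows j ∈ {0, 1}, columns (i,k) ∈ {(0,0), (0,1)} is det [[-5, 4], [-7, -4]] = 48 ≠ 0, so this unfolding has rank ≥ 2; CP rank is at least every unfolding rank, so rank(T) ≥ 2. (This is only a lower bound: in general the CP rank may exceed every unfolding rank, so we still need to exhibit 2 rank-1 terms summing to T.)
Upper bound — finding two terms. Write S_k = T[:,:,k] for the frontal slices: S₀ = [[-5, -7], [-9, -3]], S₁ = [[4, -4], [18, 6]].
If T = a₁ ⊗ b₁ ⊗ c₁ + a₂ ⊗ b₂ ⊗ c₂ then each S_k = c₁[k]·a₁b₁ᵀ + c₂[k]·a₂b₂ᵀ. S₀ and S₁ are linearly independent, so a₁b₁ᵀ and a₂b₂ᵀ must span the same plane of matrices: they are the rank-1 matrices of the form x·S₀ + y·S₁.
det(x·S₀ + y·S₁) is −48·x² + 48·xy + 96·y² = (-48)·(x − 2·y)(x + y), vanishing at (x:y) = (2:1) and (1:-1).
M₁ = 2·S₀ + S₁ = [[-6, -18], [0, 0]] = (-6)·(1, 0)(1, 3)ᵀ and M₂ = S₀ − S₁ = [[-9, -3], [-27, -9]] = (-3)·(1, 3)(3, 1)ᵀ, so take a₁ = (1, 0), b₁ = (1, 3), a₂ = (1, 3), b₂ = (3, 1).
Each slice is an integer combination of E₁ = a₁b₁ᵀ and E₂ = a₂b₂ᵀ: S₀ = −2·E₁ − E₂, S₁ = −2·E₁ + 2·E₂; reading off coefficients, c₁ = (-2, -2) and c₂ = (-1, 2).
Hence T = (1, 0) ⊗ (1, 3) ⊗ (-2, -2) + (1, 3) ⊗ (3, 1) ⊗ (-1, 2), so rank(T) ≤ 2.
These bounds meet, so rank(T) = 2.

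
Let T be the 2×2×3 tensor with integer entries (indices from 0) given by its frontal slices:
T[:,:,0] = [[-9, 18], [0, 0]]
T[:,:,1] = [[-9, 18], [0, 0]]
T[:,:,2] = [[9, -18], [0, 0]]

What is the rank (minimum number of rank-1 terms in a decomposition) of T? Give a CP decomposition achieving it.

rank(T) = 1

Lower bound: T ≠ 0 (e.g. T[0,0,0] = -9), so rank(T) ≥ 1.
Upper bound: if T = a ⊗ b ⊗ c then every fibre of T is a multiple of the corresponding factor, so read the factors off the fibres through the nonzero entry T[0,0,0] = -9.
The mode-1 fibre T[:,0,0] = [-9, 0] gives a = [1, 0] (primitive direction); the mode-2 fibre T[0,:,0] = [-9, 18] gives b = [1, -2]; then c[k] = T[0,0,k] / (a[0]·b[0]) = [-9, -9, 9] / 1 = [-9, -9, 9].
Expanding [1, 0] ⊗ [1, -2] ⊗ [-9, -9, 9] reproduces all 12 entries of T, so T = [1, 0] ⊗ [1, -2] ⊗ [-9, -9, 9] and rank(T) ≤ 1.
These bounds meet, so rank(T) = 1.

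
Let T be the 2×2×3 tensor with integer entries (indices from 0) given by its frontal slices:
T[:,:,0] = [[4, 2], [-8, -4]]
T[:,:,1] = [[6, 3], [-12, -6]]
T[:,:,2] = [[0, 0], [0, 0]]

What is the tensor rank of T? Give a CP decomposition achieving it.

Lower bound: T ≠ 0 (e.g. T[0,0,0] = 4), so rank(T) ≥ 1.
Upper bound: the mode-1 fibre T[:,0,0] = [4, -8] gives a = [1, -2] (primitive direction); the mode-2 fibre T[0,:,0] = [4, 2] gives b = [2, 1]; then c[k] = T[0,0,k] / (a[0]·b[0]) = [4, 6, 0] / 2 = [2, 3, 0].
Expanding [1, -2] ∘ [2, 1] ∘ [2, 3, 0] reproduces all 12 entries of T, so T = [1, -2] ∘ [2, 1] ∘ [2, 3, 0] and rank(T) ≤ 1.
These bounds meet, so rank(T) = 1.

rank(T) = 1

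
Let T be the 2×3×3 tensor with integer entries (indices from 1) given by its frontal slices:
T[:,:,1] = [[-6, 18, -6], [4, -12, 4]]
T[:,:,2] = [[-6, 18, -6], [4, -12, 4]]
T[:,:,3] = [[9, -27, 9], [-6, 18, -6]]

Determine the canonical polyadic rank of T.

1

Lower bound: T ≠ 0 (e.g. T[1,1,1] = -6), so rank(T) ≥ 1.
Upper bound: the mode-1 fibre T[:,1,1] = [-6, 4] gives a = (3, -2) (primitive direction); the mode-2 fibre T[1,:,1] = [-6, 18, -6] gives b = (1, -3, 1); then c[k] = T[1,1,k] / (a[1]·b[1]) = [-6, -6, 9] / 3 = (-2, -2, 3).
Expanding (3, -2) ⊗ (1, -3, 1) ⊗ (-2, -2, 3) reproduces all 18 entries of T, so T = (3, -2) ⊗ (1, -3, 1) ⊗ (-2, -2, 3) and rank(T) ≤ 1.
These bounds meet, so rank(T) = 1.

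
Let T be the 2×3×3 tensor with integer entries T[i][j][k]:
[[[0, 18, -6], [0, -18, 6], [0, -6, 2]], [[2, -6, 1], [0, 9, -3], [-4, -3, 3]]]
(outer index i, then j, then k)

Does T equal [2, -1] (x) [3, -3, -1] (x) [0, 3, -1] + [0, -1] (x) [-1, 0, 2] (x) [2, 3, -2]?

Reconstruct entrywise from the claimed factors. For example, T[0,1,1] = -18 and Σₗ aₗ[0]bₗ[1]cₗ[1] = (2)·(-3)·(3) + (0)·(0)·(3) = -18; checking all 18 entries, every one matches. The claim holds.

Yes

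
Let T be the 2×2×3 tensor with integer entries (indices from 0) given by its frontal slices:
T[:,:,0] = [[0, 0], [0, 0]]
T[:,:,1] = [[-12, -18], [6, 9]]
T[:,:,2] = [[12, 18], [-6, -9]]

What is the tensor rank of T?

1

Lower bound: T ≠ 0 (e.g. T[0,0,1] = -12), so rank(T) ≥ 1.
Upper bound: the mode-1 fibre T[:,0,1] = [-12, 6] gives a = [2, -1] (primitive direction); the mode-2 fibre T[0,:,1] = [-12, -18] gives b = [2, 3]; then c[k] = T[0,0,k] / (a[0]·b[0]) = [0, -12, 12] / 4 = [0, -3, 3].
Expanding [2, -1] ⊗ [2, 3] ⊗ [0, -3, 3] reproduces all 12 entries of T, so T = [2, -1] ⊗ [2, 3] ⊗ [0, -3, 3] and rank(T) ≤ 1.
These bounds meet, so rank(T) = 1.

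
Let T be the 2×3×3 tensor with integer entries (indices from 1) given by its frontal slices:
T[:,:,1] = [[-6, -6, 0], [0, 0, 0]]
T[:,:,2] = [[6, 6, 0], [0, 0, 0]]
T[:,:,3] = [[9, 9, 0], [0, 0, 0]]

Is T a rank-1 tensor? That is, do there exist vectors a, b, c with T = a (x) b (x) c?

If T = a (x) b (x) c then every fibre of T is a multiple of the corresponding factor, so read the factors off the fibres through the nonzero entry T[1,1,1] = -6.
The mode-1 fibre T[:,1,1] = [-6, 0] gives a = [1, 0] (primitive direction); the mode-2 fibre T[1,:,1] = [-6, -6, 0] gives b = [1, 1, 0]; then c[k] = T[1,1,k] / (a[1]·b[1]) = [-6, 6, 9] / 1 = [-6, 6, 9].
Expanding [1, 0] (x) [1, 1, 0] (x) [-6, 6, 9] reproduces all 18 entries of T, so T = [1, 0] (x) [1, 1, 0] (x) [-6, 6, 9] and rank(T) ≤ 1.
Equivalently every frontal slice T[:,:,k] is c[k] times the rank-1 matrix [1, 0] (x) [1, 1, 0]. So T has rank 1 (it is nonzero).

Yes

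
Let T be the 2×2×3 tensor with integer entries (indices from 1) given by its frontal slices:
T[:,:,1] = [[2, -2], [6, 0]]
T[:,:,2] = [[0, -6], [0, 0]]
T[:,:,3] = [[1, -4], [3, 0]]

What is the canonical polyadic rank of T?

2

Lower bound: in the mode-2 unfolding of T (rows indexed by j, columns by (i,k)) the 2×2 minor on rows j ∈ {1, 2}, columns (i,k) ∈ {(1,1), (1,2)} is det [[2, 0], [-2, -6]] = -12 ≠ 0, so that unfolding has rank ≥ 2 and hence rank(T) ≥ 2 (CP rank is at least every unfolding rank, though it can be larger).
Upper bound: with S_k = T[:,:,k], the two rank-1 terms a₁b₁ᵀ, a₂b₂ᵀ are the rank-1 members of the pencil x·S₁ + y·S₂.
det(x·S₁ + y·S₂) is 12·x² + 36·xy = 12·(x + 3·y)(x), vanishing at (x:y) = (3:-1) and (0:1).
M₁ = 3·S₁ − S₂ = [[6, 0], [18, 0]] = 6·[1, 3][1, 0]ᵀ and M₂ = S₂ = [[0, -6], [0, 0]] = (-6)·[1, 0][0, 1]ᵀ, so take a₁ = [1, 3], b₁ = [1, 0], a₂ = [1, 0], b₂ = [0, 1].
Each slice is an integer combination of E₁ = a₁b₁ᵀ and E₂ = a₂b₂ᵀ: S₁ = 2·E₁ − 2·E₂, S₂ = −6·E₂, S₃ = E₁ − 4·E₂; reading off coefficients, c₁ = [2, 0, 1] and c₂ = [-2, -6, -4].
Hence T = [1, 3] ∘ [1, 0] ∘ [2, 0, 1] + [1, 0] ∘ [0, 1] ∘ [-2, -6, -4], so rank(T) ≤ 2.
These bounds meet, so rank(T) = 2.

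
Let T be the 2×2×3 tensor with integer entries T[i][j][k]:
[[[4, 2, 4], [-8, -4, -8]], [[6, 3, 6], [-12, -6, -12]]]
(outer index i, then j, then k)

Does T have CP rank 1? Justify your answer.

Yes

If T = a ⊗ b ⊗ c then every fibre of T is a multiple of the corresponding factor, so read the factors off the fibres through the nonzero entry T[0,0,0] = 4.
The mode-1 fibre T[:,0,0] = [4, 6] gives a = [2, 3] (primitive direction); the mode-2 fibre T[0,:,0] = [4, -8] gives b = [1, -2]; then c[k] = T[0,0,k] / (a[0]·b[0]) = [4, 2, 4] / 2 = [2, 1, 2].
Expanding [2, 3] ⊗ [1, -2] ⊗ [2, 1, 2] reproduces all 12 entries of T, so T = [2, 3] ⊗ [1, -2] ⊗ [2, 1, 2] and rank(T) ≤ 1.
Equivalently every frontal slice T[:,:,k] is c[k] times the rank-1 matrix [2, 3] ⊗ [1, -2]. So T has rank 1 (it is nonzero).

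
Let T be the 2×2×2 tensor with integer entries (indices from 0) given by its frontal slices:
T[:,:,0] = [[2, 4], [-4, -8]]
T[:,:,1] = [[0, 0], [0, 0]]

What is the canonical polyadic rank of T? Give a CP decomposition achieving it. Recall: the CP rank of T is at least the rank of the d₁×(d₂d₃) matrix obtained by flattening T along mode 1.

Lower bound: T ≠ 0 (e.g. T[0,0,0] = 2), so rank(T) ≥ 1.
Upper bound: the mode-1 fibre T[:,0,0] = [2, -4] gives a = [1, -2] (primitive direction); the mode-2 fibre T[0,:,0] = [2, 4] gives b = [1, 2]; then c[k] = T[0,0,k] / (a[0]·b[0]) = [2, 0] / 1 = [2, 0].
Expanding [1, -2] ∘ [1, 2] ∘ [2, 0] reproduces all 8 entries of T, so T = [1, -2] ∘ [1, 2] ∘ [2, 0] and rank(T) ≤ 1.
These bounds meet, so rank(T) = 1.

rank(T) = 1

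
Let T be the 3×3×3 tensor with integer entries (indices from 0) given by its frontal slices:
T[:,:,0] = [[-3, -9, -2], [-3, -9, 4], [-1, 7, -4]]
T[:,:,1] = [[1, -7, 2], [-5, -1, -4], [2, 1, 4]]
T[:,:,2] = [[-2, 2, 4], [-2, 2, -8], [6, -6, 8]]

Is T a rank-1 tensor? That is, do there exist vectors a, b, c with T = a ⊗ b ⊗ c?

The mode-2 unfolding of T (rows indexed by j, columns by (i,k) = (0,0), (0,1), (0,2), (1,0), (1,1), (1,2), (2,0), (2,1), (2,2)) is [[-3, 1, -2, -3, -5, -2, -1, 2, 6], [-9, -7, 2, -9, -1, 2, 7, 1, -6], [-2, 2, 4, 4, -4, -8, -4, 4, 8]].
There the 3×3 minor on rows j ∈ {0, 1, 2}, columns (i,k) ∈ {(0,0), (0,1), (0,2)} is det [[-3, 1, -2], [-9, -7, 2], [-2, 2, 4]] = 192 ≠ 0, so this unfolding has rank ≥ 3; CP rank is at least every unfolding rank, so rank(T) ≥ 3.
In particular rank(T) ≥ 3 > 1, so T is not rank-1.

No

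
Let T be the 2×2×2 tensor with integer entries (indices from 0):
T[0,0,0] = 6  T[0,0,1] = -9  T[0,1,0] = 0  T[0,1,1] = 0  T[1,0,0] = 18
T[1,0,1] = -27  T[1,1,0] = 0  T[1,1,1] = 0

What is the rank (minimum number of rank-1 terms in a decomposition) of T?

1

Lower bound: T ≠ 0 (e.g. T[0,0,0] = 6), so rank(T) ≥ 1.
Upper bound: if T = a (x) b (x) c then every fibre of T is a multiple of the corresponding factor, so read the factors off the fibres through the nonzero entry T[0,0,0] = 6.
The mode-1 fibre T[:,0,0] = [6, 18] gives a = [1, 3] (primitive direction); the mode-2 fibre T[0,:,0] = [6, 0] gives b = [1, 0]; then c[k] = T[0,0,k] / (a[0]·b[0]) = [6, -9] / 1 = [6, -9].
Expanding [1, 3] (x) [1, 0] (x) [6, -9] reproduces all 8 entries of T, so T = [1, 3] (x) [1, 0] (x) [6, -9] and rank(T) ≤ 1.
These bounds meet, so rank(T) = 1.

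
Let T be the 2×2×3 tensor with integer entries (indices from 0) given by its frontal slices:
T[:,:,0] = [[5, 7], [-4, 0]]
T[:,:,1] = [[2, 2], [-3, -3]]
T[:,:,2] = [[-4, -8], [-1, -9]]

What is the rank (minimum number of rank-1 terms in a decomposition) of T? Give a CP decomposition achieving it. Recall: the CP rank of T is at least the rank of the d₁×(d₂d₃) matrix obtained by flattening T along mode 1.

rank(T) = 2

Lower bound: the mode-2 unfolding of T (rows indexed by j, columns by (i,k) = (0,0), (0,1), (0,2), (1,0), (1,1), (1,2)) is [[5, 2, -4, -4, -3, -1], [7, 2, -8, 0, -3, -9]].
There the 2×2 minor on rows j ∈ {0, 1}, columns (i,k) ∈ {(0,0), (0,1)} is det [[5, 2], [7, 2]] = -4 ≠ 0, so this unfolding has rank ≥ 2; CP rank is at least every unfolding rank, so rank(T) ≥ 2. (Unfolding ranks only ever bound the CP rank from below — rank(T) can be strictly larger than all of them — so the matching upper bound has to come from an explicit 2-term decomposition.)
Upper bound — finding two terms. Write S_k = T[:,:,k] for the frontal slices: S₀ = [[5, 7], [-4, 0]], S₁ = [[2, 2], [-3, -3]], S₂ = [[-4, -8], [-1, -9]].
If T = a₁ ⊗ b₁ ⊗ c₁ + a₂ ⊗ b₂ ⊗ c₂ then each S_k = c₁[k]·a₁b₁ᵀ + c₂[k]·a₂b₂ᵀ. S₀ and S₁ are linearly independent, so a₁b₁ᵀ and a₂b₂ᵀ must span the same plane of matrices: they are the rank-1 matrices of the form x·S₀ + y·S₁.
det(x·S₀ + y·S₁) is 28·x² + 14·xy = 14·(2·x + y)(x), vanishing at (x:y) = (1:-2) and (0:1).
M₁ = S₀ − 2·S₁ = [[1, 3], [2, 6]] = [1, 2][1, 3]ᵀ and M₂ = S₁ = [[2, 2], [-3, -3]] = [2, -3][1, 1]ᵀ, so take a₁ = [1, 2], b₁ = [1, 3], a₂ = [2, -3], b₂ = [1, 1].
Each slice is an integer combination of E₁ = a₁b₁ᵀ and E₂ = a₂b₂ᵀ: S₀ = E₁ + 2·E₂, S₁ = E₂, S₂ = −2·E₁ − E₂; reading off coefficients, c₁ = [1, 0, -2] and c₂ = [2, 1, -1].
Hence T = [1, 2] ⊗ [1, 3] ⊗ [1, 0, -2] + [2, -3] ⊗ [1, 1] ⊗ [2, 1, -1], so rank(T) ≤ 2.
These bounds meet, so rank(T) = 2.
Check entry T[0,1,2] = -8: (1)·(3)·(-2) + (2)·(1)·(-1) = -8.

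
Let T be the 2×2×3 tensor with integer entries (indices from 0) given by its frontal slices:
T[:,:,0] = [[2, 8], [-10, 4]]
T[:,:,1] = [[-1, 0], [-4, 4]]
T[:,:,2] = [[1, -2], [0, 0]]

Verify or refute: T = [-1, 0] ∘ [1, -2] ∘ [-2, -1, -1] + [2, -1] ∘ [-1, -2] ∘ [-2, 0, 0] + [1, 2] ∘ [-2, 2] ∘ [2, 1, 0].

Reconstruct entrywise from the claimed factors. For example, T[0,0,2] = 1 and Σₗ aₗ[0]bₗ[0]cₗ[2] = (-1)·(1)·(-1) + (2)·(-1)·(0) + (1)·(-2)·(0) = 1; checking all 12 entries, every one matches. The claim holds.

Yes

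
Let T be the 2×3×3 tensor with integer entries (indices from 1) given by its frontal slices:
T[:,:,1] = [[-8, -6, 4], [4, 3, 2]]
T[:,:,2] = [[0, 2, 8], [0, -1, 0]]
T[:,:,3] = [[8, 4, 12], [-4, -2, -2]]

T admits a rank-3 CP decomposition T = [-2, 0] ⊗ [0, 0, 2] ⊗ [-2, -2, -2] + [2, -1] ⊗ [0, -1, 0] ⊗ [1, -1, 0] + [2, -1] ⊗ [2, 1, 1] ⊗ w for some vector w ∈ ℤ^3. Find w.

w = [-2, 0, 2]

Subtract the known terms from T to get the rank-1 residual R = [2, -1] ⊗ [2, 1, 1] ⊗ w, so R[i,j,k] = a[i]·b[j]·w[k]. Pick indices with nonzero a[1]·b[1] = (2)·(2) = 4. Only the fibre through (1,1,·) is needed: R[1,1,:] = T[1,1,:] − Σₗ aₗ[1]bₗ[1]cₗ = [-8, 0, 8] − (-2)·(0)·[-2, -2, -2] − (2)·(0)·[1, -1, 0] = [-8, 0, 8]. Then w[k] = R[1,1,k] / 4 for each k, giving w = [-8, 0, 8] / 4 = [-2, 0, 2].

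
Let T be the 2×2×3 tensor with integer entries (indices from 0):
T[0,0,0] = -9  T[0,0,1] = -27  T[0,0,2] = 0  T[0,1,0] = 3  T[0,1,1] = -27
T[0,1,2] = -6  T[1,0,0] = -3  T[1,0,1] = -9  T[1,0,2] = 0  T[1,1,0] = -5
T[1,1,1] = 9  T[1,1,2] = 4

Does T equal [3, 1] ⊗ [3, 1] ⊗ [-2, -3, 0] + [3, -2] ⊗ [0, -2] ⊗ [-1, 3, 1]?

No

Reconstruct entry (0,0,0) from the claimed factors: Σₗ aₗ[0]bₗ[0]cₗ[0] = (3)·(3)·(-2) + (3)·(0)·(-1) = -18, but T[0,0,0] = -9. The claim is false.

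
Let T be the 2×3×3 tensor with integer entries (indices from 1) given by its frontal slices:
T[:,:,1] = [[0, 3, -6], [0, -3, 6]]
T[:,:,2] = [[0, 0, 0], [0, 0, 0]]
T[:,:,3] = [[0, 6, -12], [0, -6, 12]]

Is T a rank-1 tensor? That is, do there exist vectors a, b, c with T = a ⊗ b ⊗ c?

If T = a ⊗ b ⊗ c then every fibre of T is a multiple of the corresponding factor, so read the factors off the fibres through the nonzero entry T[1,2,1] = 3.
The mode-1 fibre T[:,2,1] = [3, -3] gives a = [1, -1] (primitive direction); the mode-2 fibre T[1,:,1] = [0, 3, -6] gives b = [0, 1, -2]; then c[k] = T[1,2,k] / (a[1]·b[2]) = [3, 0, 6] / 1 = [3, 0, 6].
Expanding [1, -1] ⊗ [0, 1, -2] ⊗ [3, 0, 6] reproduces all 18 entries of T, so T = [1, -1] ⊗ [0, 1, -2] ⊗ [3, 0, 6] and rank(T) ≤ 1.
Equivalently every frontal slice T[:,:,k] is c[k] times the rank-1 matrix [1, -1] ⊗ [0, 1, -2]. So T has rank 1 (it is nonzero).

Yes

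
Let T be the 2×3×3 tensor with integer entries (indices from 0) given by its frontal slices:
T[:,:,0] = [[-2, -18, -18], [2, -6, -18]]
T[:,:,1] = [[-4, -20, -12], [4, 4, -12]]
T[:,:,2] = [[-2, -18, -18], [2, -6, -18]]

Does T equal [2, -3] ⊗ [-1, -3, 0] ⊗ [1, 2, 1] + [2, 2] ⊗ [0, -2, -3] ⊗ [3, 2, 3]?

No

Reconstruct entry (1,0,0) from the claimed factors: Σₗ aₗ[1]bₗ[0]cₗ[0] = (-3)·(-1)·(1) + (2)·(0)·(3) = 3, but T[1,0,0] = 2. The claim is false.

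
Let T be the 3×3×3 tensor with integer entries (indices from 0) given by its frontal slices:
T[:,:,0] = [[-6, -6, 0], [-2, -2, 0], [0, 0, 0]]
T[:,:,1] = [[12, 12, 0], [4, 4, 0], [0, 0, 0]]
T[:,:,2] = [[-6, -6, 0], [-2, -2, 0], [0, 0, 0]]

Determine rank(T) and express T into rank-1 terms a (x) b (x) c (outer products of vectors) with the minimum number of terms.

rank(T) = 1

Lower bound: T ≠ 0 (e.g. T[0,0,0] = -6), so rank(T) ≥ 1.
Upper bound: if T = a (x) b (x) c then every fibre of T is a multiple of the corresponding factor, so read the factors off the fibres through the nonzero entry T[0,0,0] = -6.
The mode-1 fibre T[:,0,0] = [-6, -2, 0] gives a = [3, 1, 0] (primitive direction); the mode-2 fibre T[0,:,0] = [-6, -6, 0] gives b = [1, 1, 0]; then c[k] = T[0,0,k] / (a[0]·b[0]) = [-6, 12, -6] / 3 = [-2, 4, -2].
Expanding [3, 1, 0] (x) [1, 1, 0] (x) [-2, 4, -2] reproduces all 27 entries of T, so T = [3, 1, 0] (x) [1, 1, 0] (x) [-2, 4, -2] and rank(T) ≤ 1.
These bounds meet, so rank(T) = 1.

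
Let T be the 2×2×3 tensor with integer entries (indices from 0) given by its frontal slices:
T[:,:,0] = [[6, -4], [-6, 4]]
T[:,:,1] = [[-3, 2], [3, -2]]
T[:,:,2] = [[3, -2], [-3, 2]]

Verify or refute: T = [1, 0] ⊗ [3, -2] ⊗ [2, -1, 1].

No

Reconstruct entry (1,0,0) from the claimed factors: Σₗ aₗ[1]bₗ[0]cₗ[0] = (0)·(3)·(2) = 0, but T[1,0,0] = -6. The claim is false.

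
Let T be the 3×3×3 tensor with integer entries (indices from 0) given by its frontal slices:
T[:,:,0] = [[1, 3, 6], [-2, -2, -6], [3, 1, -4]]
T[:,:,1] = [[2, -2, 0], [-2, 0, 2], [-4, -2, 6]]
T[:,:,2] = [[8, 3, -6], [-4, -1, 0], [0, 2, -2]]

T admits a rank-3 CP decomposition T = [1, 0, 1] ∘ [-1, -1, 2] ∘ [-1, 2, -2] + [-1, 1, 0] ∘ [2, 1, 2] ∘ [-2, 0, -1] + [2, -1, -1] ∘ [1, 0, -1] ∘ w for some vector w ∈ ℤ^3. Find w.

Subtract the known terms from T to get the rank-1 residual R = [2, -1, -1] ∘ [1, 0, -1] ∘ w, so R[i,j,k] = a[i]·b[j]·w[k]. Pick indices with nonzero a[0]·b[0] = (2)·(1) = 2. Only the fibre through (0,0,·) is needed: R[0,0,:] = T[0,0,:] − Σₗ aₗ[0]bₗ[0]cₗ = [1, 2, 8] − (1)·(-1)·[-1, 2, -2] − (-1)·(2)·[-2, 0, -1] = [-4, 4, 4]. Then w[k] = R[0,0,k] / 2 for each k, giving w = [-4, 4, 4] / 2 = [-2, 2, 2].

w = [-2, 2, 2]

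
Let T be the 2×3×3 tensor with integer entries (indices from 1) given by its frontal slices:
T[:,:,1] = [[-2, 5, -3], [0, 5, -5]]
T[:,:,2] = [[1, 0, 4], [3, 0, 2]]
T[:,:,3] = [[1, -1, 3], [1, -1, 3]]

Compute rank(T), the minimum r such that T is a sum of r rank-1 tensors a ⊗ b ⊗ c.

3

Lower bound: the mode-2 unfolding of T (rows indexed by j, columns by (i,k) = (1,1), (1,2), (1,3), (2,1), (2,2), (2,3)) is [[-2, 1, 1, 0, 3, 1], [5, 0, -1, 5, 0, -1], [-3, 4, 3, -5, 2, 3]].
There the 3×3 minor on rows j ∈ {1, 2, 3}, columns (i,k) ∈ {(1,1), (1,2), (2,1)} is det [[-2, 1, 0], [5, 0, 5], [-3, 4, -5]] = 50 ≠ 0, so this unfolding has rank ≥ 3; CP rank is at least every unfolding rank, so rank(T) ≥ 3. (Flattening ranks never certify an upper bound on CP rank; for that we must actually write T with 3 rank-1 terms.)
Upper bound: T is a sum of 3 rank-1 terms, T = [0, 1] ⊗ [1, 0, -1] ⊗ [2, 2, 0] + [1, 1] ⊗ [0, 1, 1] ⊗ [1, 2, 1] + [1, 1] ⊗ [1, -2, 2] ⊗ [-2, 1, 1] (one valid choice — decompositions are not unique — normalised so each a, b is primitive with positive first nonzero entry; check it by expanding all entries), so rank(T) ≤ 3.
These bounds meet, so rank(T) = 3.
Check entry T[1,1,1] = -2: (0)·(1)·(2) + (1)·(0)·(1) + (1)·(1)·(-2) = -2.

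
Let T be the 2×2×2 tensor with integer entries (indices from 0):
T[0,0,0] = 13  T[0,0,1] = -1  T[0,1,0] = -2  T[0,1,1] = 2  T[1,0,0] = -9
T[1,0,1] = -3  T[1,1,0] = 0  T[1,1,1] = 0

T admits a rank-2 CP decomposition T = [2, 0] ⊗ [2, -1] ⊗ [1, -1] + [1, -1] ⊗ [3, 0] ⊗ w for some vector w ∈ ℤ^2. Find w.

w = [3, 1]

Subtract the known terms from T to get the rank-1 residual R = [1, -1] ⊗ [3, 0] ⊗ w, so R[i,j,k] = a[i]·b[j]·w[k]. Pick indices with nonzero a[0]·b[0] = (1)·(3) = 3. Only the fibre through (0,0,·) is needed: R[0,0,:] = T[0,0,:] − Σₗ aₗ[0]bₗ[0]cₗ = [13, -1] − (2)·(2)·[1, -1] = [9, 3]. Then w[k] = R[0,0,k] / 3 for each k, giving w = [9, 3] / 3 = [3, 1].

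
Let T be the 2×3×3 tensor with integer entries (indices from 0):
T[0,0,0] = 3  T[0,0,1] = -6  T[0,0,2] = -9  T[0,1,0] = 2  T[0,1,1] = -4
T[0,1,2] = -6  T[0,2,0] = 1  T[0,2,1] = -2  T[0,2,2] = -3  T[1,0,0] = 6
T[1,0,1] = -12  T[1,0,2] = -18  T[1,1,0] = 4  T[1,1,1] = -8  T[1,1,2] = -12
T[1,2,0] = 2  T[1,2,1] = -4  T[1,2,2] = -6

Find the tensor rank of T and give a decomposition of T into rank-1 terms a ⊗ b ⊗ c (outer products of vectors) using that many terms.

rank(T) = 1

Lower bound: T ≠ 0 (e.g. T[0,0,0] = 3), so rank(T) ≥ 1.
Upper bound: the mode-1 fibre T[:,0,0] = [3, 6] gives a = [1, 2] (primitive direction); the mode-2 fibre T[0,:,0] = [3, 2, 1] gives b = [3, 2, 1]; then c[k] = T[0,0,k] / (a[0]·b[0]) = [3, -6, -9] / 3 = [1, -2, -3].
Expanding [1, 2] ⊗ [3, 2, 1] ⊗ [1, -2, -3] reproduces all 18 entries of T, so T = [1, 2] ⊗ [3, 2, 1] ⊗ [1, -2, -3] and rank(T) ≤ 1.
These bounds meet, so rank(T) = 1.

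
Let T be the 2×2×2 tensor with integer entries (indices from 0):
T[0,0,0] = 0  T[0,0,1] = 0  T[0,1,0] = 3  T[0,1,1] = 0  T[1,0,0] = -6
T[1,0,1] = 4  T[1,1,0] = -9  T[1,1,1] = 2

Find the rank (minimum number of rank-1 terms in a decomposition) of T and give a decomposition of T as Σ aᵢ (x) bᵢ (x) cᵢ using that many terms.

Lower bound: in the mode-1 unfolding of T (rows indexed by i, columns by (j,k)) the 2×2 minor on rows i ∈ {0, 1}, columns (j,k) ∈ {(0,0), (1,0)} is det [[0, 3], [-6, -9]] = 18 ≠ 0, so that unfolding has rank ≥ 2 and hence rank(T) ≥ 2 (CP rank is at least every unfolding rank, though it can be larger).
Upper bound: with S_k = T[:,:,k], the two rank-1 terms a₁b₁ᵀ, a₂b₂ᵀ are the rank-1 members of the pencil x·S₀ + y·S₁.
det(x·S₀ + y·S₁) is 18·x² − 12·xy = 6·(3·x − 2·y)(x), vanishing at (x:y) = (2:3) and (0:1).
M₁ = 2·S₀ + 3·S₁ = [[0, 6], [0, -12]] = 6·[1, -2][0, 1]ᵀ and M₂ = S₁ = [[0, 0], [4, 2]] = 2·[0, 1][2, 1]ᵀ, so take a₁ = [1, -2], b₁ = [0, 1], a₂ = [0, 1], b₂ = [2, 1].
Each slice is an integer combination of E₁ = a₁b₁ᵀ and E₂ = a₂b₂ᵀ: S₀ = 3·E₁ − 3·E₂, S₁ = 2·E₂; reading off coefficients, c₁ = [3, 0] and c₂ = [-3, 2].
Hence T = [1, -2] (x) [0, 1] (x) [3, 0] + [0, 1] (x) [2, 1] (x) [-3, 2], so rank(T) ≤ 2.
These bounds meet, so rank(T) = 2.

rank(T) = 2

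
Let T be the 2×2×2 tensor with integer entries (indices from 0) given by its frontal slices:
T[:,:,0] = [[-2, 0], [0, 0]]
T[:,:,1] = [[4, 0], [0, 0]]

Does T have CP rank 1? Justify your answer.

If T = a ⊗ b ⊗ c then every fibre of T is a multiple of the corresponding factor, so read the factors off the fibres through the nonzero entry T[0,0,0] = -2.
The mode-1 fibre T[:,0,0] = [-2, 0] gives a = (1, 0) (primitive direction); the mode-2 fibre T[0,:,0] = [-2, 0] gives b = (1, 0); then c[k] = T[0,0,k] / (a[0]·b[0]) = [-2, 4] / 1 = (-2, 4).
Expanding (1, 0) ⊗ (1, 0) ⊗ (-2, 4) reproduces all 8 entries of T, so T = (1, 0) ⊗ (1, 0) ⊗ (-2, 4) and rank(T) ≤ 1.
Equivalently every frontal slice T[:,:,k] is c[k] times the rank-1 matrix (1, 0) ⊗ (1, 0). So T has rank 1 (it is nonzero).

Yes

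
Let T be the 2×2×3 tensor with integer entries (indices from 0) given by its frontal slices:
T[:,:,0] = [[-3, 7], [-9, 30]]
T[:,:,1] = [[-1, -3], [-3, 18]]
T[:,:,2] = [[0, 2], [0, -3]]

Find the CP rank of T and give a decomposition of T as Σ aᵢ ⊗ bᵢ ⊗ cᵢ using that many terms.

rank(T) = 2

Lower bound: the mode-3 unfolding of T (rows indexed by k, columns by (i,j) = (0,0), (0,1), (1,0), (1,1)) is [[-3, 7, -9, 30], [-1, -3, -3, 18], [0, 2, 0, -3]].
There the 2×2 minor on rows k ∈ {0, 1}, columns (i,j) ∈ {(0,0), (0,1)} is det [[-3, 7], [-1, -3]] = 16 ≠ 0, so this unfolding has rank ≥ 2; CP rank is at least every unfolding rank, so rank(T) ≥ 2. (Flattening ranks never certify an upper bound on CP rank; for that we must actually write T with 2 rank-1 terms.)
Upper bound — finding two terms. Write S_k = T[:,:,k] for the frontal slices: S₀ = [[-3, 7], [-9, 30]], S₁ = [[-1, -3], [-3, 18]], S₂ = [[0, 2], [0, -3]].
If T = a₁ ⊗ b₁ ⊗ c₁ + a₂ ⊗ b₂ ⊗ c₂ then each S_k = c₁[k]·a₁b₁ᵀ + c₂[k]·a₂b₂ᵀ. S₀ and S₁ are linearly independent, so a₁b₁ᵀ and a₂b₂ᵀ must span the same plane of matrices: they are the rank-1 matrices of the form x·S₀ + y·S₁.
det(x·S₀ + y·S₁) is −27·x² − 90·xy − 27·y² = (-9)·(x + 3·y)(3·x + y), vanishing at (x:y) = (3:-1) and (1:-3).
M₁ = 3·S₀ − S₁ = [[-8, 24], [-24, 72]] = (-8)·[1, 3][1, -3]ᵀ and M₂ = S₀ − 3·S₁ = [[0, 16], [0, -24]] = 8·[2, -3][0, 1]ᵀ, so take a₁ = [1, 3], b₁ = [1, -3], a₂ = [2, -3], b₂ = [0, 1].
Each slice is an integer combination of E₁ = a₁b₁ᵀ and E₂ = a₂b₂ᵀ: S₀ = −3·E₁ − E₂, S₁ = −E₁ − 3·E₂, S₂ = E₂; reading off coefficients, c₁ = [-3, -1, 0] and c₂ = [-1, -3, 1].
Hence T = [1, 3] ⊗ [1, -3] ⊗ [-3, -1, 0] + [2, -3] ⊗ [0, 1] ⊗ [-1, -3, 1], so rank(T) ≤ 2.
These bounds meet, so rank(T) = 2.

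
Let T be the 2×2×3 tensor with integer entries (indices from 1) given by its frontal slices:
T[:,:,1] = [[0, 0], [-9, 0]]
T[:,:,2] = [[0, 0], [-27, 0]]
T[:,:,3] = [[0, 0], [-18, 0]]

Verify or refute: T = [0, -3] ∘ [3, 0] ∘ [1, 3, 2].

Yes

Reconstruct entrywise from the claimed factors. For example, T[1,1,3] = 0 and Σₗ aₗ[1]bₗ[1]cₗ[3] = (0)·(3)·(2) = 0; checking all 12 entries, every one matches. The claim holds.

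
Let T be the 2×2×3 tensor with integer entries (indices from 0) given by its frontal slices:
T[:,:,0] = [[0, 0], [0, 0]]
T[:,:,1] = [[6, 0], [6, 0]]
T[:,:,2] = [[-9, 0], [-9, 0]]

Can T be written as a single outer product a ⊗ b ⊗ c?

The mode-1 fibre T[:,0,1] = [6, 6] gives a = [1, 1] (primitive direction); the mode-2 fibre T[0,:,1] = [6, 0] gives b = [1, 0]; then c[k] = T[0,0,k] / (a[0]·b[0]) = [0, 6, -9] / 1 = [0, 6, -9].
Expanding [1, 1] ⊗ [1, 0] ⊗ [0, 6, -9] reproduces all 12 entries of T, so T = [1, 1] ⊗ [1, 0] ⊗ [0, 6, -9] and rank(T) ≤ 1.
Equivalently every frontal slice T[:,:,k] is c[k] times the rank-1 matrix [1, 1] ⊗ [1, 0]. So T has rank 1 (it is nonzero).

Yes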